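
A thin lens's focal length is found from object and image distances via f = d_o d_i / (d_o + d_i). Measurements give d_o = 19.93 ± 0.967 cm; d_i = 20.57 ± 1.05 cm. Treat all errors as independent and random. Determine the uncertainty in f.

0.356 cm

∂f/∂d_o = (d_i/(d_o+d_i))² = 0.258;  ∂f/∂d_i = (d_o/(d_o+d_i))² = 0.242
δf = √((∂f/∂d_o · δd_o)² + (∂f/∂d_i · δd_i)²) = √(0.0622 + 0.0647) = 0.356 cm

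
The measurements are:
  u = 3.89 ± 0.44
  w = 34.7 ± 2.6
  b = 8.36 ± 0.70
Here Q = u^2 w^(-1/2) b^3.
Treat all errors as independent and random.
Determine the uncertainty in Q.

Products/powers → add relative errors in quadrature, weighted by exponent:
  (2·δu/u)² = (2×0.113)² = 0.0512;  (−½·δw/w)² = (-0.5×0.0749)² = 0.00140;  (3·δb/b)² = (3×0.0837)² = 0.0631
δQ/Q = √(0.116) = 0.340
Q = 1500, so δQ = 0.340 × 1500 = 510.

510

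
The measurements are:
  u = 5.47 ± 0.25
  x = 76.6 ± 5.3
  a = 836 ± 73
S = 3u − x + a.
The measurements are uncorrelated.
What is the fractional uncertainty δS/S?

0.0943

Each term contributes (cᵢ δxᵢ)² to (δS)²:
  (3·δu)² = 0.562;  (δx)² = 28.1;  (δa)² = 5330
δS = √(5360) = 73.2
S = 776, so δS/S = 73.2/776 = 0.0943.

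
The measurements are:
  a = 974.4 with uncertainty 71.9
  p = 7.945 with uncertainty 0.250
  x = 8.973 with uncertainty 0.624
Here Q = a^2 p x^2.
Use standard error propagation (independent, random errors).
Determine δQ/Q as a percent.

20.5%

Each factor contributes (exponent × relative error)² to (δQ/Q)²:
  (2·δa/a)² = (2×0.0738)² = 0.0218;  (1·δp/p)² = (1×0.0315)² = 0.000990;  (2·δx/x)² = (2×0.0695)² = 0.0193
δQ/Q = √(0.0421) = 0.205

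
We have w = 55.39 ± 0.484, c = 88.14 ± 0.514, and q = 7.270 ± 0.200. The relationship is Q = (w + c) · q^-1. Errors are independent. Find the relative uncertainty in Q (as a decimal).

0.0279

Let u = w + c = 143.5. δu = √(δw² + δc²) = √(0.234 + 0.264) = 0.706, so δu/u = 0.00492.
Q is then a monomial in u, q:
δQ/Q = √((δu/u)² + (-1·δq/q)²) = √(2.42e-05 + 0.000757) = 0.0279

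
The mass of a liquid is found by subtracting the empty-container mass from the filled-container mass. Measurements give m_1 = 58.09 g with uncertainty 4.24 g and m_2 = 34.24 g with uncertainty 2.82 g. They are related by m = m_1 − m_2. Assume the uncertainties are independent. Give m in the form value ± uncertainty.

For a sum/difference, combine absolute errors in quadrature:
  (δm_1)² = 18.0;  (δm_2)² = 7.95
δm = √(25.9) = 5.09 g
m = 23.85 g.

23.85 ± 5.09 g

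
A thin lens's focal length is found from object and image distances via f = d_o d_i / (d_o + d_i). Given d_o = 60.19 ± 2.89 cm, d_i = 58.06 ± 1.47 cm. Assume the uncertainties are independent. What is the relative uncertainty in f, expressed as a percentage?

2.69%

∂f/∂d_o = (d_i/(d_o+d_i))² = 0.241;  ∂f/∂d_i = (d_o/(d_o+d_i))² = 0.259
δf = √((∂f/∂d_o · δd_o)² + (∂f/∂d_i · δd_i)²) = √(0.485 + 0.145) = 0.794 cm
f = 29.55 cm, so δf/f = 0.794/29.55 = 0.0269.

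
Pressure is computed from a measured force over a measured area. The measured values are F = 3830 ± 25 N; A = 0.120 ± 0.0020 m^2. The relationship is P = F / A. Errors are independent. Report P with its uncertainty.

Since P is a product/quotient, work with relative uncertainties:
  (1·δF/F)² = (1×0.00653)² = 4.26e-05;  (-1·δA/A)² = (-1×0.0167)² = 0.000278
δP/P = √(0.000320) = 0.0179
P = 31900 Pa, so δP = 0.0179 × 31900 = 571 Pa.

31900 ± 571 Pa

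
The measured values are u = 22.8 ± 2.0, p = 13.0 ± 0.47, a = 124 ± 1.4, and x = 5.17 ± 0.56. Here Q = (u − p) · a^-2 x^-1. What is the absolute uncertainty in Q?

Let w = u − p = 9.80. δw = √(δu² + δp²) = √(4.00 + 0.221) = 2.05, so δw/w = 0.210.
Q is then a monomial in w, a, x:
δQ/Q = √((δw/w)² + (-2·δa/a)² + (-1·δx/x)²) = √(0.0439 + 0.000510 + 0.0117) = 0.237
Q = 0.000123, so δQ = 0.237 × 0.000123 = 2.92e-05.

2.92e-05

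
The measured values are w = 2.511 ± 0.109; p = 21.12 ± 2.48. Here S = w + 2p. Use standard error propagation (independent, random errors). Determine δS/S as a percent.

11.1%

S is a linear combination, so absolute uncertainties add in quadrature:
  (δw)² = 0.0119;  (2·δp)² = 24.6
δS = √(24.6) = 4.96
S = 44.75, so δS/S = 4.96/44.75 = 0.111.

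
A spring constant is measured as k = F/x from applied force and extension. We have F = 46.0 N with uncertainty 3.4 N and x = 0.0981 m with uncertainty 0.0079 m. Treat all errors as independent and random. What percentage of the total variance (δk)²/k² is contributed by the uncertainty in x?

54.3%

(δk/k)² = (1·δF/F)² + (-1·δx/x)²
  F term: (1×0.0739)² = 0.00546
  x term: (-1×0.0805)² = 0.00649
Total = 0.0119. Share from x = 0.00649/0.0119 = 0.543.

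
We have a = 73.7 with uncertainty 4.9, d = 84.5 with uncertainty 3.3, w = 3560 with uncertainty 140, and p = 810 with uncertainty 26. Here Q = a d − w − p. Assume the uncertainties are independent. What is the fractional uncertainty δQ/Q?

0.270

Let h = a·d = 6230. δh/h = √((1·δa/a)² + (1·δd/d)²) = √(0.00442 + 0.00153) = 0.0771, so δh = 480.
Q = h − w − p: δQ = √(δh² + δw² + δp²) = √(2.31e+05 + 19600 + 676) = 501
Q = 1860, so δQ/Q = 501/1860 = 0.270.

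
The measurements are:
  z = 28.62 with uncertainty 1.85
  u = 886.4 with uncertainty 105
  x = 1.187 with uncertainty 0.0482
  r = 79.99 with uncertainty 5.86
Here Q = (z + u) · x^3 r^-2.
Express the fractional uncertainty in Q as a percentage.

Let w = z + u = 915.0. δw = √(δz² + δu²) = √(3.42 + 11000) = 105, so δw/w = 0.115.
Q is then a monomial in w, x, r:
δQ/Q = √((δw/w)² + (3·δx/x)² + (-2·δr/r)²) = √(0.0132 + 0.0148 + 0.0215) = 0.222

22.2%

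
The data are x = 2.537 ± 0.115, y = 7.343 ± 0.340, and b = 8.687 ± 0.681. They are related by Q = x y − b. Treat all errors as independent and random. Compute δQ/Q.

Let p = x·y = 18.63. δp/p = √((1·δx/x)² + (1·δy/y)²) = √(0.00205 + 0.00214) = 0.0648, so δp = 1.21.
Q = p − b: δQ = √(δp² + δb²) = √(1.46 + 0.464) = 1.39
Q = 9.942, so δQ/Q = 1.39/9.942 = 0.139.

0.139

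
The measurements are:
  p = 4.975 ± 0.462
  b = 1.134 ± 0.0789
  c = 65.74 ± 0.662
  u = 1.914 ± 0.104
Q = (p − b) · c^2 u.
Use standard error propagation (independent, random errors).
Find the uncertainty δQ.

Let w = p − b = 3.841. δw = √(δp² + δb²) = √(0.213 + 0.00623) = 0.469, so δw/w = 0.122.
Q is then a monomial in w, c, u:
δQ/Q = √((δw/w)² + (2·δc/c)² + (1·δu/u)²) = √(0.0149 + 0.000406 + 0.00295) = 0.135
Q = 31770, so δQ = 0.135 × 31770 = 4290.

4290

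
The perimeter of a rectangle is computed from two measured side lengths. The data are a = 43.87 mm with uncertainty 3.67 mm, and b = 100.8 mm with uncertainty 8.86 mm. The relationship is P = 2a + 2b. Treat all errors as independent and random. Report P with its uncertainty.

289.3 ± 19.2 mm

Each term contributes (cᵢ δxᵢ)² to (δP)²:
  (2·δa)² = 53.9;  (2·δb)² = 314
δP = √(368) = 19.2 mm
P = 289.3 mm.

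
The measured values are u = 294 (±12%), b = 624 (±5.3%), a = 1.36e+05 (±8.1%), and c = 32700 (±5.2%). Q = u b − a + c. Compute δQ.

Let p = u·b = 1.83e+05. δp/p = √((1·δu/u)² + (1·δb/b)²) = √(0.0144 + 0.00281) = 0.131, so δp = 24100.
Q = p − a + c: δQ = √(δp² + δa² + δc²) = √(5.79e+08 + 1.21e+08 + 2.89e+06) = 26500

26500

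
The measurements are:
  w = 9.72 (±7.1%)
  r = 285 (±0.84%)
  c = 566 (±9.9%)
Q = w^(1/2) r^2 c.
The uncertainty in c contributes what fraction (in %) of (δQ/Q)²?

86.4%

(δQ/Q)² = (½·δw/w)² + (2·δr/r)² + (1·δc/c)²
  w term: (0.5×0.0710)² = 0.00126
  r term: (2×0.00840)² = 0.000282
  c term: (1×0.0990)² = 0.00980
Total = 0.0113. Share from c = 0.00980/0.0113 = 0.864.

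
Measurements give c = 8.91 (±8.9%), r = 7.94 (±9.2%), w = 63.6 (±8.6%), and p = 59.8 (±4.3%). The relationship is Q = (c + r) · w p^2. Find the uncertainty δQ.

Let u = c + r = 16.9. δu = √(δc² + δr²) = √(0.629 + 0.534) = 1.08, so δu/u = 0.0640.
Q is then a monomial in u, w, p:
δQ/Q = √((δu/u)² + (1·δw/w)² + (2·δp/p)²) = √(0.00409 + 0.00740 + 0.00740) = 0.137
Q = 3.83e+06, so δQ = 0.137 × 3.83e+06 = 5.27e+05.

5.27e+05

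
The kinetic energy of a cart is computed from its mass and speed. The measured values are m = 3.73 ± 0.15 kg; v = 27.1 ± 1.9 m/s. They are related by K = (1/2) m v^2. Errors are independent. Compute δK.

200 J

Relative error in a monomial: (δK/K)² = Σ (nᵢ · δxᵢ/xᵢ)².
  (1·δm/m)² = (1×0.0402)² = 0.00162;  (2·δv/v)² = (2×0.0701)² = 0.0197
δK/K = √(0.0213) = 0.146
K = 1370 J, so δK = 0.146 × 1370 = 200 J.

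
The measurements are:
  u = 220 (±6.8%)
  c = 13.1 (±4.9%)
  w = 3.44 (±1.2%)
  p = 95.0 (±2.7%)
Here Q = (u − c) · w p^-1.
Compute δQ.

Let h = u − c = 207. δh = √(δu² + δc²) = √(224 + 0.412) = 15.0, so δh/h = 0.0724.
Q is then a monomial in h, w, p:
δQ/Q = √((δh/h)² + (1·δw/w)² + (-1·δp/p)²) = √(0.00524 + 0.000144 + 0.000729) = 0.0782
Q = 7.49, so δQ = 0.0782 × 7.49 = 0.586.

0.586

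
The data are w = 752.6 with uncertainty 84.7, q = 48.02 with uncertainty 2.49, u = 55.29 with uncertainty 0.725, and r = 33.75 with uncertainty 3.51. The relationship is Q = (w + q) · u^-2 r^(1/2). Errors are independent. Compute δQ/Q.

Let h = w + q = 800.6. δh = √(δw² + δq²) = √(7170 + 6.20) = 84.7, so δh/h = 0.106.
Q is then a monomial in h, u, r:
δQ/Q = √((δh/h)² + (-2·δu/u)² + (½·δr/r)²) = √(0.0112 + 0.000688 + 0.00270) = 0.121

0.121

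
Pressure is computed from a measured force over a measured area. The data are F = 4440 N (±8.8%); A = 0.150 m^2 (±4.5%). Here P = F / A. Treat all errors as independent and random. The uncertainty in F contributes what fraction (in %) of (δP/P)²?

(δP/P)² = (1·δF/F)² + (-1·δA/A)²
  F term: (1×0.0880)² = 0.00774
  A term: (-1×0.0450)² = 0.00202
Total = 0.00977. Share from F = 0.00774/0.00977 = 0.793.

79.3%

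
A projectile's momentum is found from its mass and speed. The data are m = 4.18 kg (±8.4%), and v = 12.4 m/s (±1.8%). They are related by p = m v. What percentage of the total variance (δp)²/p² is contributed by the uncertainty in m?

95.6%

(δp/p)² = (1·δm/m)² + (1·δv/v)²
  m term: (1×0.0840)² = 0.00706
  v term: (1×0.0180)² = 0.000324
Total = 0.00738. Share from m = 0.00706/0.00738 = 0.956.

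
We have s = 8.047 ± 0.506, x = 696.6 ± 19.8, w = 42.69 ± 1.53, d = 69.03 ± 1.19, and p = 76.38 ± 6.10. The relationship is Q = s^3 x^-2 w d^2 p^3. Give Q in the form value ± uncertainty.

(9.734 ± 3.06) × 10^7

Products/powers → add relative errors in quadrature, weighted by exponent:
  (3·δs/s)² = (3×0.0629)² = 0.0356;  (-2·δx/x)² = (-2×0.0284)² = 0.00323;  (1·δw/w)² = (1×0.0358)² = 0.00128;  (2·δd/d)² = (2×0.0172)² = 0.00119;  (3·δp/p)² = (3×0.0799)² = 0.0574
δQ/Q = √(0.0987) = 0.314
Q = 9.734e+07, so δQ = 0.314 × 9.734e+07 = 3.06e+07.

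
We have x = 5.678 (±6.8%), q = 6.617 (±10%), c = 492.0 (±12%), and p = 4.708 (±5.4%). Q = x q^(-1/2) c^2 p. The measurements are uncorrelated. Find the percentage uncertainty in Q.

26.0%

Relative error in a monomial: (δQ/Q)² = Σ (nᵢ · δxᵢ/xᵢ)².
  (1·δx/x)² = (1×0.0680)² = 0.00462;  (−½·δq/q)² = (-0.5×0.100)² = 0.00250;  (2·δc/c)² = (2×0.120)² = 0.0576;  (1·δp/p)² = (1×0.0540)² = 0.00292
δQ/Q = √(0.0676) = 0.260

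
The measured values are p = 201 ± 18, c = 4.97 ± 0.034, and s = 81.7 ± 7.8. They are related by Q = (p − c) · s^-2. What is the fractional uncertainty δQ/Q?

0.212

Let u = p − c = 196. δu = √(δp² + δc²) = √(324 + 0.00116) = 18.0, so δu/u = 0.0918.
Q is then a monomial in u, s:
δQ/Q = √((δu/u)² + (-2·δs/s)²) = √(0.00843 + 0.0365) = 0.212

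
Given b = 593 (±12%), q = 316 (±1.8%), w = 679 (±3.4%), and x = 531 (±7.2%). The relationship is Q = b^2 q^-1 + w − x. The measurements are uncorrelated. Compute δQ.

Let p = b^2·q^-1 = 1110. δp/p = √((2·δb/b)² + (-1·δq/q)²) = √(0.0576 + 0.000324) = 0.241, so δp = 268.
Q = p + w − x: δQ = √(δp² + δw² + δx²) = √(71700 + 533 + 1460) = 272

272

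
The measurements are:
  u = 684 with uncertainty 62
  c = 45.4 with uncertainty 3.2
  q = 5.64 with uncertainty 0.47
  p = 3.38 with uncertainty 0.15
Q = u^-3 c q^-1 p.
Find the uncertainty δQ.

2.52e-08

Products/powers → add relative errors in quadrature, weighted by exponent:
  (-3·δu/u)² = (-3×0.0906)² = 0.0739;  (1·δc/c)² = (1×0.0705)² = 0.00497;  (-1·δq/q)² = (-1×0.0833)² = 0.00694;  (1·δp/p)² = (1×0.0444)² = 0.00197
δQ/Q = √(0.0878) = 0.296
Q = 8.5e-08, so δQ = 0.296 × 8.5e-08 = 2.52e-08.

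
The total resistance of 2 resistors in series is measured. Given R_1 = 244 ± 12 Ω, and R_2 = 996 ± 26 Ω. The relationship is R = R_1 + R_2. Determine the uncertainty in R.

28.6 Ω

Sums and differences: (δR)² = Σ (cᵢ δxᵢ)².
  (δR_1)² = 144;  (δR_2)² = 676
δR = √(820) = 28.6 Ω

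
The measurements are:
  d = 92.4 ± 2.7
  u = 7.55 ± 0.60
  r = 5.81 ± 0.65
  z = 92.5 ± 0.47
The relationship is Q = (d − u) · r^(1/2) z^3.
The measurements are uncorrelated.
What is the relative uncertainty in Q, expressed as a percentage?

Let w = d − u = 84.9. δw = √(δd² + δu²) = √(7.29 + 0.360) = 2.77, so δw/w = 0.0326.
Q is then a monomial in w, r, z:
δQ/Q = √((δw/w)² + (½·δr/r)² + (3·δz/z)²) = √(0.00106 + 0.00313 + 0.000232) = 0.0665

6.65%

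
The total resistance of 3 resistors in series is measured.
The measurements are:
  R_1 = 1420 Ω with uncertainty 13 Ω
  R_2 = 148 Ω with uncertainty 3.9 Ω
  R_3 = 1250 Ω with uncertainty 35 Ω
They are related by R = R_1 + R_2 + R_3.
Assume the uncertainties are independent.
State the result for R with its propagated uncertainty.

2820 ± 37.5 Ω

For a sum/difference, combine absolute errors in quadrature:
  (δR_1)² = 169;  (δR_2)² = 15.2;  (δR_3)² = 1220
δR = √(1410) = 37.5 Ω
R = 2820 Ω.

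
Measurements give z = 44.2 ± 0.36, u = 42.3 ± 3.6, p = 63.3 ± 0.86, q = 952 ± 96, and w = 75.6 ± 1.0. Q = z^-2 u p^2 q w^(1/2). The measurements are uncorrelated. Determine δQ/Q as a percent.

Relative error in a monomial: (δQ/Q)² = Σ (nᵢ · δxᵢ/xᵢ)².
  (-2·δz/z)² = (-2×0.00814)² = 0.000265;  (1·δu/u)² = (1×0.0851)² = 0.00724;  (2·δp/p)² = (2×0.0136)² = 0.000738;  (1·δq/q)² = (1×0.101)² = 0.0102;  (½·δw/w)² = (0.5×0.0132)² = 4.37e-05
δQ/Q = √(0.0185) = 0.136

13.6%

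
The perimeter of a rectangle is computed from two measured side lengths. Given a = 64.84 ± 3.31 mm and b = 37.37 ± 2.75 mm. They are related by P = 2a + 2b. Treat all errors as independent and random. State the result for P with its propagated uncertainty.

Sums and differences: (δP)² = Σ (cᵢ δxᵢ)².
  (2·δa)² = 43.8;  (2·δb)² = 30.2
δP = √(74.1) = 8.61 mm
P = 204.4 mm.

204.4 ± 8.61 mm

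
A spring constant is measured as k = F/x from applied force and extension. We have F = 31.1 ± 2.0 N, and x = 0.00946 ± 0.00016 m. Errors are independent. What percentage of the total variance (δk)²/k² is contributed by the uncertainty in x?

6.47%

(δk/k)² = (1·δF/F)² + (-1·δx/x)²
  F term: (1×0.0643)² = 0.00414
  x term: (-1×0.0169)² = 0.000286
Total = 0.00442. Share from x = 0.000286/0.00442 = 0.0647.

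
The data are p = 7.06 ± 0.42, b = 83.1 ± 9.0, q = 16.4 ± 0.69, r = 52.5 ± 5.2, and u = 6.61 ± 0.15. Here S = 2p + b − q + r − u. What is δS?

S is a linear combination, so absolute uncertainties add in quadrature:
  (2·δp)² = 0.706;  (δb)² = 81.0;  (δq)² = 0.476;  (δr)² = 27.0;  (δu)² = 0.0225
δS = √(109) = 10.5

10.5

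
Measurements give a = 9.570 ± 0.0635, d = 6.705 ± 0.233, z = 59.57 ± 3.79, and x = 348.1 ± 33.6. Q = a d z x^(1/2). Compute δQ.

Since Q is a product/quotient, work with relative uncertainties:
  (1·δa/a)² = (1×0.00664)² = 4.4e-05;  (1·δd/d)² = (1×0.0348)² = 0.00121;  (1·δz/z)² = (1×0.0636)² = 0.00405;  (½·δx/x)² = (0.5×0.0965)² = 0.00233
δQ/Q = √(0.00763) = 0.0873
Q = 71320, so δQ = 0.0873 × 71320 = 6230.

6230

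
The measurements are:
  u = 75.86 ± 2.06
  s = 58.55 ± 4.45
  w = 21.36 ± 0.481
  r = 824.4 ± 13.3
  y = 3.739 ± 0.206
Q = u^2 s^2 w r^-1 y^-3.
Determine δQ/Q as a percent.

23.3%

Relative error in a monomial: (δQ/Q)² = Σ (nᵢ · δxᵢ/xᵢ)².
  (2·δu/u)² = (2×0.0272)² = 0.00295;  (2·δs/s)² = (2×0.0760)² = 0.0231;  (1·δw/w)² = (1×0.0225)² = 0.000507;  (-1·δr/r)² = (-1×0.0161)² = 0.000260;  (-3·δy/y)² = (-3×0.0551)² = 0.0273
δQ/Q = √(0.0541) = 0.233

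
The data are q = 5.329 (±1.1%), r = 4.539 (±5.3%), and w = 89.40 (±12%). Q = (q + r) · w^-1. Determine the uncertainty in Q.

0.0135

Let u = q + r = 9.868. δu = √(δq² + δr²) = √(0.00344 + 0.0579) = 0.248, so δu/u = 0.0251.
Q is then a monomial in u, w:
δQ/Q = √((δu/u)² + (-1·δw/w)²) = √(0.000630 + 0.0144) = 0.123
Q = 0.1104, so δQ = 0.123 × 0.1104 = 0.0135.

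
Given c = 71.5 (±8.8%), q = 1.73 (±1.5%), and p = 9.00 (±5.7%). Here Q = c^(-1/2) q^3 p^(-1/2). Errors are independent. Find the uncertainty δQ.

0.0141

Each factor contributes (exponent × relative error)² to (δQ/Q)²:
  (−½·δc/c)² = (-0.5×0.0880)² = 0.00194;  (3·δq/q)² = (3×0.0150)² = 0.00202;  (−½·δp/p)² = (-0.5×0.0570)² = 0.000812
δQ/Q = √(0.00477) = 0.0691
Q = 0.204, so δQ = 0.0691 × 0.204 = 0.0141.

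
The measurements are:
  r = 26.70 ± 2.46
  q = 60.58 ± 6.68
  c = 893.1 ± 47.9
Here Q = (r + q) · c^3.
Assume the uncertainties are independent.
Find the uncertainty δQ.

1.12e+10

Let u = r + q = 87.28. δu = √(δr² + δq²) = √(6.05 + 44.6) = 7.12, so δu/u = 0.0816.
Q is then a monomial in u, c:
δQ/Q = √((δu/u)² + (3·δc/c)²) = √(0.00665 + 0.0259) = 0.180
Q = 6.217e+10, so δQ = 0.180 × 6.217e+10 = 1.12e+10.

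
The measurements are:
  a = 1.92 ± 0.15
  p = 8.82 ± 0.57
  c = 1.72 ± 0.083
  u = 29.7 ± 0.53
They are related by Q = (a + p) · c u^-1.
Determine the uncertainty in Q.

0.0468

Let w = a + p = 10.7. δw = √(δa² + δp²) = √(0.0225 + 0.325) = 0.589, so δw/w = 0.0549.
Q is then a monomial in w, c, u:
δQ/Q = √((δw/w)² + (1·δc/c)² + (-1·δu/u)²) = √(0.00301 + 0.00233 + 0.000318) = 0.0752
Q = 0.622, so δQ = 0.0752 × 0.622 = 0.0468.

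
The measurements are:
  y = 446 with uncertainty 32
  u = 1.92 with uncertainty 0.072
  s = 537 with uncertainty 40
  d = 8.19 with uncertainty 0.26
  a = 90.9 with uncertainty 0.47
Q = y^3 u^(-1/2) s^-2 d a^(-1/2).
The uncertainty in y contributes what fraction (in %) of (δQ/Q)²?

66.3%

(δQ/Q)² = (3·δy/y)² + (−½·δu/u)² + (-2·δs/s)² + (1·δd/d)² + (−½·δa/a)²
  y term: (3×0.0717)² = 0.0463
  u term: (-0.5×0.0375)² = 0.000352
  s term: (-2×0.0745)² = 0.0222
  d term: (1×0.0317)² = 0.00101
  a term: (-0.5×0.00517)² = 6.68e-06
Total = 0.0699. Share from y = 0.0463/0.0699 = 0.663.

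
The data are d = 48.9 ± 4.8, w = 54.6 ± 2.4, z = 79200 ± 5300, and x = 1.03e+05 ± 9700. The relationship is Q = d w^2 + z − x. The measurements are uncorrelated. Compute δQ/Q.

Let p = d·w^2 = 1.46e+05. δp/p = √((1·δd/d)² + (2·δw/w)²) = √(0.00964 + 0.00773) = 0.132, so δp = 19200.
Q = p + z − x: δQ = √(δp² + δz² + δx²) = √(3.69e+08 + 2.81e+07 + 9.41e+07) = 22200
Q = 1.22e+05, so δQ/Q = 22200/1.22e+05 = 0.182.

0.182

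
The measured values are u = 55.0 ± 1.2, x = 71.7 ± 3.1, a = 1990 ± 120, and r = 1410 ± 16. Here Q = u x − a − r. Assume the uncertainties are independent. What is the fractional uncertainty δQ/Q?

0.416

Let p = u·x = 3940. δp/p = √((1·δu/u)² + (1·δx/x)²) = √(0.000476 + 0.00187) = 0.0484, so δp = 191.
Q = p − a − r: δQ = √(δp² + δa² + δr²) = √(36500 + 14400 + 256) = 226
Q = 544, so δQ/Q = 226/544 = 0.416.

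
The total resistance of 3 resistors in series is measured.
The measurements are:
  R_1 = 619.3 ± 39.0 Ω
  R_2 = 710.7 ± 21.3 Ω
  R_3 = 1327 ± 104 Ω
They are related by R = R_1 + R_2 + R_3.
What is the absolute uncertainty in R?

113 Ω

Each term contributes (cᵢ δxᵢ)² to (δR)²:
  (δR_1)² = 1520;  (δR_2)² = 454;  (δR_3)² = 10800
δR = √(12800) = 113 Ω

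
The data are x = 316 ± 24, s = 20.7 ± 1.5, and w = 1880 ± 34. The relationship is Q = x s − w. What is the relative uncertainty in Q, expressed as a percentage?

Let p = x·s = 6540. δp/p = √((1·δx/x)² + (1·δs/s)²) = √(0.00577 + 0.00525) = 0.105, so δp = 687.
Q = p − w: δQ = √(δp² + δw²) = √(4.71e+05 + 1160) = 687
Q = 4660, so δQ/Q = 687/4660 = 0.147.

14.7%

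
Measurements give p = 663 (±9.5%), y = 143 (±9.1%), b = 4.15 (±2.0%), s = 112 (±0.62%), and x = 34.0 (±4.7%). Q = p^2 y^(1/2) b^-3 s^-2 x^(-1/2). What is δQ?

0.207

Since Q is a product/quotient, work with relative uncertainties:
  (2·δp/p)² = (2×0.0950)² = 0.0361;  (½·δy/y)² = (0.5×0.0910)² = 0.00207;  (-3·δb/b)² = (-3×0.0200)² = 0.00360;  (-2·δs/s)² = (-2×0.00620)² = 0.000154;  (−½·δx/x)² = (-0.5×0.0470)² = 0.000552
δQ/Q = √(0.0425) = 0.206
Q = 1.01, so δQ = 0.206 × 1.01 = 0.207.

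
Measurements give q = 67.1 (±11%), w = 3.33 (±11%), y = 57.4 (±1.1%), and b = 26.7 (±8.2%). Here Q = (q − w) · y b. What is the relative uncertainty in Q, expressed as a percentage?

14.2%

Let u = q − w = 63.8. δu = √(δq² + δw²) = √(54.5 + 0.134) = 7.39, so δu/u = 0.116.
Q is then a monomial in u, y, b:
δQ/Q = √((δu/u)² + (1·δy/y)² + (1·δb/b)²) = √(0.0134 + 0.000121 + 0.00672) = 0.142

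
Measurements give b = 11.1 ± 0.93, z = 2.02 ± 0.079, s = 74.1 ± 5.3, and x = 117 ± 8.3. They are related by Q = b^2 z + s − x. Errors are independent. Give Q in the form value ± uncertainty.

206 ± 43.9

Let p = b^2·z = 249. δp/p = √((2·δb/b)² + (1·δz/z)²) = √(0.0281 + 0.00153) = 0.172, so δp = 42.8.
Q = p + s − x: δQ = √(δp² + δs² + δx²) = √(1830 + 28.1 + 68.9) = 43.9
Q = 206.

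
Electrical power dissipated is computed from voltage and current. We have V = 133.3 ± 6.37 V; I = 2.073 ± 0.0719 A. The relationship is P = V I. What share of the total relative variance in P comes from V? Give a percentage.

(δP/P)² = (1·δV/V)² + (1·δI/I)²
  V term: (1×0.0478)² = 0.00228
  I term: (1×0.0347)² = 0.00120
Total = 0.00349. Share from V = 0.00228/0.00349 = 0.655.

65.5%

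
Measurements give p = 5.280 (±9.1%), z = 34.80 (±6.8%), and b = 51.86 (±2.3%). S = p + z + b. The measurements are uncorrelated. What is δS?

For a sum/difference, combine absolute errors in quadrature:
  (δp)² = 0.231;  (δz)² = 5.60;  (δb)² = 1.42
δS = √(7.25) = 2.69

2.69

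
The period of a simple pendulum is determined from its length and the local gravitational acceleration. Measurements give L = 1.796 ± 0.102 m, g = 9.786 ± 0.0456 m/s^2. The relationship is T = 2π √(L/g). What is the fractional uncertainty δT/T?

Products/powers → add relative errors in quadrature, weighted by exponent:
  (½·δL/L)² = (0.5×0.0568)² = 0.000806;  (−½·δg/g)² = (-0.5×0.00466)² = 5.43e-06
δT/T = √(0.000812) = 0.0285

0.0285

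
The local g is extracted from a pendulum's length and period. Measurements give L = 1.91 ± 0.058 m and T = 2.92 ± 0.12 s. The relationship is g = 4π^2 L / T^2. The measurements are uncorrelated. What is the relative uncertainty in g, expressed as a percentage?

Each factor contributes (exponent × relative error)² to (δg/g)²:
  (1·δL/L)² = (1×0.0304)² = 0.000922;  (-2·δT/T)² = (-2×0.0411)² = 0.00676
δg/g = √(0.00768) = 0.0876

8.76%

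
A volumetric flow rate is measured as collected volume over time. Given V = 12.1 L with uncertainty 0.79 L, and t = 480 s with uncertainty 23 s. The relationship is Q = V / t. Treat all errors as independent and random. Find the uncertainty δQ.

0.00204 L/s

Each factor contributes (exponent × relative error)² to (δQ/Q)²:
  (1·δV/V)² = (1×0.0653)² = 0.00426;  (-1·δt/t)² = (-1×0.0479)² = 0.00230
δQ/Q = √(0.00656) = 0.0810
Q = 0.0252 L/s, so δQ = 0.0810 × 0.0252 = 0.00204 L/s.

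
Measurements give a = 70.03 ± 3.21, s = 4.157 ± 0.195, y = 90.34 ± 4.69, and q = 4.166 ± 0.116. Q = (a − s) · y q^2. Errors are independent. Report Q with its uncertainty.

103300 ± 9340

Let u = a − s = 65.87. δu = √(δa² + δs²) = √(10.3 + 0.0380) = 3.22, so δu/u = 0.0488.
Q is then a monomial in u, y, q:
δQ/Q = √((δu/u)² + (1·δy/y)² + (2·δq/q)²) = √(0.00238 + 0.00270 + 0.00310) = 0.0904
Q = 103300, so δQ = 0.0904 × 103300 = 9340.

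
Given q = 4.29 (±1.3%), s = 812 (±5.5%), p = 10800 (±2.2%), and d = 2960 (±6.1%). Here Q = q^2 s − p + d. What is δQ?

957

Let w = q^2·s = 14900. δw/w = √((2·δq/q)² + (1·δs/s)²) = √(0.000676 + 0.00303) = 0.0608, so δw = 909.
Q = w − p + d: δQ = √(δw² + δp² + δd²) = √(8.27e+05 + 56500 + 32600) = 957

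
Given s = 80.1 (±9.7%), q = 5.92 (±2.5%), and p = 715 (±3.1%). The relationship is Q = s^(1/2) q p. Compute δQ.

Products/powers → add relative errors in quadrature, weighted by exponent:
  (½·δs/s)² = (0.5×0.0970)² = 0.00235;  (1·δq/q)² = (1×0.0250)² = 0.000625;  (1·δp/p)² = (1×0.0310)² = 0.000961
δQ/Q = √(0.00394) = 0.0628
Q = 37900, so δQ = 0.0628 × 37900 = 2380.

2380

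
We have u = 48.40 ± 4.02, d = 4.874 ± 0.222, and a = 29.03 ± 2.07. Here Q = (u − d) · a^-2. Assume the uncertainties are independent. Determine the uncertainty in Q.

Let w = u − d = 43.53. δw = √(δu² + δd²) = √(16.2 + 0.0493) = 4.03, so δw/w = 0.0925.
Q is then a monomial in w, a:
δQ/Q = √((δw/w)² + (-2·δa/a)²) = √(0.00856 + 0.0203) = 0.170
Q = 0.05165, so δQ = 0.170 × 0.05165 = 0.00878.

0.00878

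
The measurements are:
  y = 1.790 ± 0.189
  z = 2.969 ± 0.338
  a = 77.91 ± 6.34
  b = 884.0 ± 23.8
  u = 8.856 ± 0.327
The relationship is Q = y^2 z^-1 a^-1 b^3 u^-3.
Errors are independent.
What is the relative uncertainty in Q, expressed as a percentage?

Q is a product of powers, so relative uncertainties combine in quadrature:
  (2·δy/y)² = (2×0.106)² = 0.0446;  (-1·δz/z)² = (-1×0.114)² = 0.0130;  (-1·δa/a)² = (-1×0.0814)² = 0.00662;  (3·δb/b)² = (3×0.0269)² = 0.00652;  (-3·δu/u)² = (-3×0.0369)² = 0.0123
δQ/Q = √(0.0830) = 0.288

28.8%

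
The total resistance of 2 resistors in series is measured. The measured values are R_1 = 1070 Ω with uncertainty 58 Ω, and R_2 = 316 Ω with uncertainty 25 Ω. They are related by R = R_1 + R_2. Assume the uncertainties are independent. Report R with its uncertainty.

1390 ± 63.2 Ω

R is a linear combination, so absolute uncertainties add in quadrature:
  (δR_1)² = 3360;  (δR_2)² = 625
δR = √(3990) = 63.2 Ω
R = 1390 Ω.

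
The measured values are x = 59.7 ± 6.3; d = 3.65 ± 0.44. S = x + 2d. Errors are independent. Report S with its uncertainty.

67.0 ± 6.36

Sums and differences: (δS)² = Σ (cᵢ δxᵢ)².
  (δx)² = 39.7;  (2·δd)² = 0.774
δS = √(40.5) = 6.36
S = 67.0.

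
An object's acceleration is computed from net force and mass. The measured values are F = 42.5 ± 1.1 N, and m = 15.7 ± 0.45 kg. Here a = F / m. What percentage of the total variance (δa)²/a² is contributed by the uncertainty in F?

(δa/a)² = (1·δF/F)² + (-1·δm/m)²
  F term: (1×0.0259)² = 0.000670
  m term: (-1×0.0287)² = 0.000822
Total = 0.00149. Share from F = 0.000670/0.00149 = 0.449.

44.9%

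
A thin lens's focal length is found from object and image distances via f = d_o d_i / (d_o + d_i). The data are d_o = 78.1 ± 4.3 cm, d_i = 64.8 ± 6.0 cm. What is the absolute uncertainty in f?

2.00 cm

∂f/∂d_o = (d_i/(d_o+d_i))² = 0.206;  ∂f/∂d_i = (d_o/(d_o+d_i))² = 0.299
δf = √((∂f/∂d_o · δd_o)² + (∂f/∂d_i · δd_i)²) = √(0.782 + 3.21) = 2.00 cm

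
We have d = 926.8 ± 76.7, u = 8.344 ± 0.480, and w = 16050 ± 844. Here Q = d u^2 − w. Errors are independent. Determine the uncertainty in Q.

Let p = d·u^2 = 64530. δp/p = √((1·δd/d)² + (2·δu/u)²) = √(0.00685 + 0.0132) = 0.142, so δp = 9140.
Q = p − w: δQ = √(δp² + δw²) = √(8.36e+07 + 7.12e+05) = 9180

9180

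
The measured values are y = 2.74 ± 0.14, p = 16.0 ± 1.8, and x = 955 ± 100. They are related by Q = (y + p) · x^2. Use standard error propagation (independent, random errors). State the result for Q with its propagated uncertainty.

(1.71 ± 0.394) × 10^7

Let u = y + p = 18.7. δu = √(δy² + δp²) = √(0.0196 + 3.24) = 1.81, so δu/u = 0.0963.
Q is then a monomial in u, x:
δQ/Q = √((δu/u)² + (2·δx/x)²) = √(0.00928 + 0.0439) = 0.231
Q = 1.71e+07, so δQ = 0.231 × 1.71e+07 = 3.94e+06.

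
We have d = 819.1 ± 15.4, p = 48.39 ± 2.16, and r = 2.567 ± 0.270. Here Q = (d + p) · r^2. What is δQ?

1210

Let u = d + p = 867.5. δu = √(δd² + δp²) = √(237 + 4.67) = 15.6, so δu/u = 0.0179.
Q is then a monomial in u, r:
δQ/Q = √((δu/u)² + (2·δr/r)²) = √(0.000321 + 0.0443) = 0.211
Q = 5716, so δQ = 0.211 × 5716 = 1210.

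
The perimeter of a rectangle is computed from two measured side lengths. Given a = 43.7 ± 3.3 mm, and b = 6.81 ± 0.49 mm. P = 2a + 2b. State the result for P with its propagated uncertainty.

Absolute uncertainties add in quadrature for a linear combination:
  (2·δa)² = 43.6;  (2·δb)² = 0.960
δP = √(44.5) = 6.67 mm
P = 101 mm.

101 ± 6.67 mm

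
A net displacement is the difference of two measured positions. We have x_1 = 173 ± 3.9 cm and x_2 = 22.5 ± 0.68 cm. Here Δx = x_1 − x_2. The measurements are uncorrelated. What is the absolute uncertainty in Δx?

3.96 cm

Sums and differences: (δΔx)² = Σ (cᵢ δxᵢ)².
  (δx_1)² = 15.2;  (δx_2)² = 0.462
δΔx = √(15.7) = 3.96 cm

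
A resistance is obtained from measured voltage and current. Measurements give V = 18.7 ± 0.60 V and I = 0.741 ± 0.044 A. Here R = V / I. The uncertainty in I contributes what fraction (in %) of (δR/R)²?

(δR/R)² = (1·δV/V)² + (-1·δI/I)²
  V term: (1×0.0321)² = 0.00103
  I term: (-1×0.0594)² = 0.00353
Total = 0.00456. Share from I = 0.00353/0.00456 = 0.774.

77.4%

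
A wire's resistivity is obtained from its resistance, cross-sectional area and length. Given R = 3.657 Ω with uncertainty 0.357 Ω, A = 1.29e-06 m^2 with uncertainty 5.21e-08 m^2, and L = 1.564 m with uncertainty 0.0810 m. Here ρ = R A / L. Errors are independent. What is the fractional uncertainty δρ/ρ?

0.118

Products/powers → add relative errors in quadrature, weighted by exponent:
  (1·δR/R)² = (1×0.0976)² = 0.00953;  (1·δA/A)² = (1×0.0404)² = 0.00163;  (-1·δL/L)² = (-1×0.0518)² = 0.00268
δρ/ρ = √(0.0138) = 0.118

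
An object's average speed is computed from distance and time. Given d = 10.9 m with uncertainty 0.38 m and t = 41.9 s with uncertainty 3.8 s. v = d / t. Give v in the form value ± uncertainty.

For a monomial v ∝ d, t^-1, fractional errors add in quadrature:
  (1·δd/d)² = (1×0.0349)² = 0.00122;  (-1·δt/t)² = (-1×0.0907)² = 0.00823
δv/v = √(0.00944) = 0.0972
v = 0.260 m/s, so δv = 0.0972 × 0.260 = 0.0253 m/s.

0.260 ± 0.0253 m/s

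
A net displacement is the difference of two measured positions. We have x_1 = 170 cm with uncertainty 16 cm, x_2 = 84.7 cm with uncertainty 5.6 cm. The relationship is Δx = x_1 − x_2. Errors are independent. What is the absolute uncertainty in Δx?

17.0 cm

Δx is a linear combination, so absolute uncertainties add in quadrature:
  (δx_1)² = 256;  (δx_2)² = 31.4
δΔx = √(287) = 17.0 cm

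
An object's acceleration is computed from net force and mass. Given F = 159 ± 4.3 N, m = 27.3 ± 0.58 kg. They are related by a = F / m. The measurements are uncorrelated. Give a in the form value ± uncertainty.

5.82 ± 0.200 m/s^2

Relative error in a monomial: (δa/a)² = Σ (nᵢ · δxᵢ/xᵢ)².
  (1·δF/F)² = (1×0.0270)² = 0.000731;  (-1·δm/m)² = (-1×0.0212)² = 0.000451
δa/a = √(0.00118) = 0.0344
a = 5.82 m/s^2, so δa = 0.0344 × 5.82 = 0.200 m/s^2.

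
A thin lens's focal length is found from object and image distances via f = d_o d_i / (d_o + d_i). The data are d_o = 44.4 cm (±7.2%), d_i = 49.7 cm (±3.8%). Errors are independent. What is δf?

0.986 cm

∂f/∂d_o = (d_i/(d_o+d_i))² = 0.279;  ∂f/∂d_i = (d_o/(d_o+d_i))² = 0.223
δf = √((∂f/∂d_o · δd_o)² + (∂f/∂d_i · δd_i)²) = √(0.795 + 0.177) = 0.986 cm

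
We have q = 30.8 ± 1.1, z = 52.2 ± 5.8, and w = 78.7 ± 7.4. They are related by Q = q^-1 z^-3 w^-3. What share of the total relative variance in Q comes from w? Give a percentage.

(δQ/Q)² = (-1·δq/q)² + (-3·δz/z)² + (-3·δw/w)²
  q term: (-1×0.0357)² = 0.00128
  z term: (-3×0.111)² = 0.111
  w term: (-3×0.0940)² = 0.0796
Total = 0.192. Share from w = 0.0796/0.192 = 0.415.

41.5%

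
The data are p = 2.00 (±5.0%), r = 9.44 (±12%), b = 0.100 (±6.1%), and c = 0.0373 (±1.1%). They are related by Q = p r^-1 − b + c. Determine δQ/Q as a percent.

18.9%

Let w = p·r^-1 = 0.212. δw/w = √((1·δp/p)² + (-1·δr/r)²) = √(0.00250 + 0.0144) = 0.130, so δw = 0.0275.
Q = w − b + c: δQ = √(δw² + δb² + δc²) = √(0.000759 + 3.72e-05 + 1.68e-07) = 0.0282
Q = 0.149, so δQ/Q = 0.0282/0.149 = 0.189.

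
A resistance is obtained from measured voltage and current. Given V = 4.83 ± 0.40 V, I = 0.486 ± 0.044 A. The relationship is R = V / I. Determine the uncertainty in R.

1.22 Ω

Since R is a product/quotient, work with relative uncertainties:
  (1·δV/V)² = (1×0.0828)² = 0.00686;  (-1·δI/I)² = (-1×0.0905)² = 0.00820
δR/R = √(0.0151) = 0.123
R = 9.94 Ω, so δR = 0.123 × 9.94 = 1.22 Ω.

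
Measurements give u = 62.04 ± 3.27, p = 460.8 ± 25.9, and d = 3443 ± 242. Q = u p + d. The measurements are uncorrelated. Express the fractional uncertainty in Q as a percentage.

6.92%

Let w = u·p = 28590. δw/w = √((1·δu/u)² + (1·δp/p)²) = √(0.00278 + 0.00316) = 0.0771, so δw = 2200.
Q = w + d: δQ = √(δw² + δd²) = √(4.85e+06 + 58600) = 2220
Q = 32030, so δQ/Q = 2220/32030 = 0.0692.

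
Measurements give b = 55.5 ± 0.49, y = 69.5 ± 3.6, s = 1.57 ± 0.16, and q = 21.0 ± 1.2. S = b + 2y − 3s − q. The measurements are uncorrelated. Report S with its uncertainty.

Sums and differences: (δS)² = Σ (cᵢ δxᵢ)².
  (δb)² = 0.240;  (2·δy)² = 51.8;  (3·δs)² = 0.230;  (δq)² = 1.44
δS = √(53.8) = 7.33
S = 169.

169 ± 7.33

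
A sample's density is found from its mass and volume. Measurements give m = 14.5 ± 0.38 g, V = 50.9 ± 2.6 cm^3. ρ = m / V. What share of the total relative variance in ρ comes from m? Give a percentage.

(δρ/ρ)² = (1·δm/m)² + (-1·δV/V)²
  m term: (1×0.0262)² = 0.000687
  V term: (-1×0.0511)² = 0.00261
Total = 0.00330. Share from m = 0.000687/0.00330 = 0.208.

20.8%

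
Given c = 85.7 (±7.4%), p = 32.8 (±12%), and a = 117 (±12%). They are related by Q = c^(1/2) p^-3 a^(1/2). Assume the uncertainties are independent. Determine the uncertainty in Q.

Since Q is a product/quotient, work with relative uncertainties:
  (½·δc/c)² = (0.5×0.0740)² = 0.00137;  (-3·δp/p)² = (-3×0.120)² = 0.130;  (½·δa/a)² = (0.5×0.120)² = 0.00360
δQ/Q = √(0.135) = 0.367
Q = 0.00284, so δQ = 0.367 × 0.00284 = 0.00104.

0.00104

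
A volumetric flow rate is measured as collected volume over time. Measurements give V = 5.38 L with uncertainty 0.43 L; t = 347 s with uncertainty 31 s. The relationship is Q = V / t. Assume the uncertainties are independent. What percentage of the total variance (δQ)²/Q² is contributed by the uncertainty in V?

(δQ/Q)² = (1·δV/V)² + (-1·δt/t)²
  V term: (1×0.0799)² = 0.00639
  t term: (-1×0.0893)² = 0.00798
Total = 0.0144. Share from V = 0.00639/0.0144 = 0.445.

44.5%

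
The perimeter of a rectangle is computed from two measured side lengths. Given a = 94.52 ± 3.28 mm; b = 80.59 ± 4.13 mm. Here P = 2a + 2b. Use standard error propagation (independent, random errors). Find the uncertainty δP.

P is a linear combination, so absolute uncertainties add in quadrature:
  (2·δa)² = 43.0;  (2·δb)² = 68.2
δP = √(111) = 10.5 mm

10.5 mm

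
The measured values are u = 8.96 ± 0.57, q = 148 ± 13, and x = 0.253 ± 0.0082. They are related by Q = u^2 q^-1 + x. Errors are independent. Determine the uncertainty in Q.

0.0843

Let p = u^2·q^-1 = 0.542. δp/p = √((2·δu/u)² + (-1·δq/q)²) = √(0.0162 + 0.00772) = 0.155, so δp = 0.0839.
Q = p + x: δQ = √(δp² + δx²) = √(0.00703 + 6.72e-05) = 0.0843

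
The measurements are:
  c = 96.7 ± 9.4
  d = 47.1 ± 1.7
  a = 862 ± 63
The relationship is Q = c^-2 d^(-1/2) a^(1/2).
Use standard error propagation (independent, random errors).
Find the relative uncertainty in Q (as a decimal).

For a monomial Q ∝ c^-2, d^(-1/2), a^(1/2), fractional errors add in quadrature:
  (-2·δc/c)² = (-2×0.0972)² = 0.0378;  (−½·δd/d)² = (-0.5×0.0361)² = 0.000326;  (½·δa/a)² = (0.5×0.0731)² = 0.00134
δQ/Q = √(0.0395) = 0.199

0.199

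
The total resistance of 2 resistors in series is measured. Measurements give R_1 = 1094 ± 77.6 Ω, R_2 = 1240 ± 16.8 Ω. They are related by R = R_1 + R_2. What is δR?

R is a linear combination, so absolute uncertainties add in quadrature:
  (δR_1)² = 6020;  (δR_2)² = 282
δR = √(6300) = 79.4 Ω

79.4 Ω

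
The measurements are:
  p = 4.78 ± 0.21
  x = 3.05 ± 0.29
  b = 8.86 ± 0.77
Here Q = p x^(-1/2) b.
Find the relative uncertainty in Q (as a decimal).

Products/powers → add relative errors in quadrature, weighted by exponent:
  (1·δp/p)² = (1×0.0439)² = 0.00193;  (−½·δx/x)² = (-0.5×0.0951)² = 0.00226;  (1·δb/b)² = (1×0.0869)² = 0.00755
δQ/Q = √(0.0117) = 0.108

0.108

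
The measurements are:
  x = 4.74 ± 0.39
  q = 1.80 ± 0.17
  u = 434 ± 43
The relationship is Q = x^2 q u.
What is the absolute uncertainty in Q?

3760

Since Q is a product/quotient, work with relative uncertainties:
  (2·δx/x)² = (2×0.0823)² = 0.0271;  (1·δq/q)² = (1×0.0944)² = 0.00892;  (1·δu/u)² = (1×0.0991)² = 0.00982
δQ/Q = √(0.0458) = 0.214
Q = 17600, so δQ = 0.214 × 17600 = 3760.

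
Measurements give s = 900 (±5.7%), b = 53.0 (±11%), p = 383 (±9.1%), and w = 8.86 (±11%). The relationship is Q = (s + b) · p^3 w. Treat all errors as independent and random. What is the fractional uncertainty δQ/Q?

Let u = s + b = 953. δu = √(δs² + δb²) = √(2630 + 34.0) = 51.6, so δu/u = 0.0542.
Q is then a monomial in u, p, w:
δQ/Q = √((δu/u)² + (3·δp/p)² + (1·δw/w)²) = √(0.00294 + 0.0745 + 0.0121) = 0.299

0.299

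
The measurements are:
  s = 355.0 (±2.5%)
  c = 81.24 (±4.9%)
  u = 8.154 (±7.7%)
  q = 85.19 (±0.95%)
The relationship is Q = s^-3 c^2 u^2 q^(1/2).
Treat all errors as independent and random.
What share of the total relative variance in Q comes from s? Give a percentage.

(δQ/Q)² = (-3·δs/s)² + (2·δc/c)² + (2·δu/u)² + (½·δq/q)²
  s term: (-3×0.0250)² = 0.00563
  c term: (2×0.0490)² = 0.00960
  u term: (2×0.0770)² = 0.0237
  q term: (0.5×0.00950)² = 2.26e-05
Total = 0.0390. Share from s = 0.00563/0.0390 = 0.144.

14.4%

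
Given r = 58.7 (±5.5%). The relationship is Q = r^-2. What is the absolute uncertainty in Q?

Q ∝ r^-2, so δQ/Q = |-2| · δr/r = 2 × 0.0550 = 0.110.
Q = 0.000290, so δQ = 0.110 × 0.000290 = 3.19e-05.

3.19e-05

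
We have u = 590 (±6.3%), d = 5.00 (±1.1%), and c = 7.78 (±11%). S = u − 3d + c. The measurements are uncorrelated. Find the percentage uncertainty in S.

Sums and differences: (δS)² = Σ (cᵢ δxᵢ)².
  (δu)² = 1380;  (3·δd)² = 0.0272;  (δc)² = 0.732
δS = √(1380) = 37.2
S = 583, so δS/S = 37.2/583 = 0.0638.

6.38%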